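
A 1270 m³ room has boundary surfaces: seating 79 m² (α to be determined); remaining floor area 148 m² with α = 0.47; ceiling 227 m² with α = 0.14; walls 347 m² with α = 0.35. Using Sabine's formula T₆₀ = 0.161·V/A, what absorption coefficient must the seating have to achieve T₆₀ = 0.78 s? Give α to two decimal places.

0.50

From T₆₀ = 0.161·V/A, the target T₆₀ = 0.78 s needs A = 0.161·1270/0.78 = 262.14 m².
Absorption from the other surfaces = 148·0.47 + 227·0.14 + 347·0.35 = 222.79 m², so the seating must supply 39.35 m² over 79 m².
α = 39.35/79 = 0.498.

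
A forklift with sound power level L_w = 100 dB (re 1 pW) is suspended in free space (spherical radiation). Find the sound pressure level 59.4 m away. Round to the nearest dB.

L_p = L_w − 10·log₁₀(4π·r²) with r = 59.4 m.
4π·r² = 4.434e+04 m², 10·log₁₀ of that is 46.468 dB.
L_p = 100 − 46.468 = 53.53 dB.

54 dB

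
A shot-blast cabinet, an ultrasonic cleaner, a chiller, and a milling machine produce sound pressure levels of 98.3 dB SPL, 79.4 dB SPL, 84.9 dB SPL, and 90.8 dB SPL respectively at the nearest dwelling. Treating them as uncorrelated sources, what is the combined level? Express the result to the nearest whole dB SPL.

99 dB SPL

For uncorrelated sources the intensities add, so convert each level to linear form, sum, and take 10·log₁₀ of the total.
Σ 10^(L/10) = 10^(98.3/10) + 10^(79.4/10) + 10^(84.9/10) + 10^(90.8/10) = 8.359e+09.
L_total = 10·log₁₀(8.359e+09) = 99.22 dB SPL.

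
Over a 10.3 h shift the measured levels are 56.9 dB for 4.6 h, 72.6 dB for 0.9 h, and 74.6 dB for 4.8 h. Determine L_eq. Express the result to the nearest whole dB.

Weight each interval's intensity by its duration and average over T = 10.3 h:
Σ tᵢ·10^(Lᵢ/10) = 4.6·10^(56.9/10) + 0.9·10^(72.6/10) + 4.8·10^(74.6/10) = 1.571e+08.
L_eq = 10·log₁₀(1.571e+08/10.3) = 71.83 dB.

72 dB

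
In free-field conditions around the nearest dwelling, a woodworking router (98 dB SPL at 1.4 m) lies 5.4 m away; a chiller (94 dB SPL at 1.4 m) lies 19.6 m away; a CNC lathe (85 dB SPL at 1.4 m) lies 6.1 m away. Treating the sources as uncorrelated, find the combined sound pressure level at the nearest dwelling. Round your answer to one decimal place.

86.6 dB SPL

First find each source's level at the receiver (point-source: −20·log₁₀(r/r_ref)), then combine on an intensity basis.
woodworking router: 98 − 20·log₁₀(5.4/1.4) = 98 − 11.73 = 86.27 dB SPL.
chiller: 94 − 20·log₁₀(19.6/1.4) = 94 − 22.92 = 71.08 dB SPL.
CNC lathe: 85 − 20·log₁₀(6.1/1.4) = 85 − 12.78 = 72.22 dB SPL.
Σ 10^(L/10) = 4.536e+08 → L_total = 10·log₁₀(4.536e+08) = 86.57 dB SPL.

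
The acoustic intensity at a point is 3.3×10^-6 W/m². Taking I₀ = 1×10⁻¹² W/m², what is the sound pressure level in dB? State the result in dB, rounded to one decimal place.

65.2 dB

I/I₀ = 3.3×10^-6/10⁻¹² = 3.3×10^6, and L = 10·log₁₀(I/I₀).
L = 10·(0.5185 + 6) = 65.19 dB.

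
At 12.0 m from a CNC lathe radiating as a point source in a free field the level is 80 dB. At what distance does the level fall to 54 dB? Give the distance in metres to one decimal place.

The 26.0 dB drop corresponds to a distance ratio of 10^(26.0/20) for a point source.
r₂ = 12.0·10^((80−54)/20) = 12.0·10^(26.0/20) = 239.43 m.

239.4 m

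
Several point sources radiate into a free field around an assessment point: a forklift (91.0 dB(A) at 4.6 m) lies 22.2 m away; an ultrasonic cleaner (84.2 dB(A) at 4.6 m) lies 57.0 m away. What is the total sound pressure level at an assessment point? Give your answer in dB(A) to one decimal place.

77.5 dB(A)

Apply inverse-square spreading to bring every level to the receiver, then sum 10^(L/10).
forklift: 91.0 − 20·log₁₀(22.2/4.6) = 91.0 − 13.67 = 77.33 dB(A).
ultrasonic cleaner: 84.2 − 20·log₁₀(57.0/4.6) = 84.2 − 21.86 = 62.34 dB(A).
Σ 10^(L/10) = 5.576e+07 → L_total = 10·log₁₀(5.576e+07) = 77.46 dB(A).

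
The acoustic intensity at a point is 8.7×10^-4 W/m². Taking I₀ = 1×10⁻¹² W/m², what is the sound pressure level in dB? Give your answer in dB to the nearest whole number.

89 dB

I/I₀ = 8.7×10^-4/10⁻¹² = 8.7×10^8, and L = 10·log₁₀(I/I₀).
L = 10·(0.9395 + 8) = 89.40 dB.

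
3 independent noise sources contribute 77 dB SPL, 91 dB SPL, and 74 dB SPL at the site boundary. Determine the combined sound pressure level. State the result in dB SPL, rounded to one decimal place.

For uncorrelated sources the intensities add, so convert each level to linear form, sum, and take 10·log₁₀ of the total.
Σ 10^(L/10) = 10^(77/10) + 10^(91/10) + 10^(74/10) = 1.334e+09.
L_total = 10·log₁₀(1.334e+09) = 91.25 dB SPL.

91.3 dB SPL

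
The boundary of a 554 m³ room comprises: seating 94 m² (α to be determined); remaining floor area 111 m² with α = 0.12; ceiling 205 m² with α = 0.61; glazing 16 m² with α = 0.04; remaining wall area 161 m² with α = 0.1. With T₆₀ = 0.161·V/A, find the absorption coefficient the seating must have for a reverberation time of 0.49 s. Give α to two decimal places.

From T₆₀ = 0.161·V/A, the target T₆₀ = 0.49 s needs A = 0.161·554/0.49 = 182.03 m².
Absorption from the other surfaces = 111·0.12 + 205·0.61 + 16·0.04 + 161·0.1 = 155.11 m², so the seating must supply 26.92 m² over 94 m².
α = 26.92/94 = 0.286.

0.29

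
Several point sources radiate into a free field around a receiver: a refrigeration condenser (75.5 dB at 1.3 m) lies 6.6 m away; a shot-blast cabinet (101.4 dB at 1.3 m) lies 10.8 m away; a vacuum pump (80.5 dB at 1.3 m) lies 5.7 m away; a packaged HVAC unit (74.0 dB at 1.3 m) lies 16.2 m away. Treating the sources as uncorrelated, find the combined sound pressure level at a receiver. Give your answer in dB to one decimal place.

First find each source's level at the receiver (point-source: −20·log₁₀(r/r_ref)), then combine on an intensity basis.
refrigeration condenser: 75.5 − 20·log₁₀(6.6/1.3) = 75.5 − 14.11 = 61.39 dB.
shot-blast cabinet: 101.4 − 20·log₁₀(10.8/1.3) = 101.4 − 18.39 = 83.01 dB.
vacuum pump: 80.5 − 20·log₁₀(5.7/1.3) = 80.5 − 12.84 = 67.66 dB.
packaged HVAC unit: 74.0 − 20·log₁₀(16.2/1.3) = 74.0 − 21.91 = 52.09 dB.
Σ 10^(L/10) = 2.074e+08 → L_total = 10·log₁₀(2.074e+08) = 83.17 dB.

83.2 dB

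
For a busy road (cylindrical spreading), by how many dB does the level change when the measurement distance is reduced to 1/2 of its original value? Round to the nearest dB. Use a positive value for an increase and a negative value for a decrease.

A line source loses 3 dB per doubling of distance; generally ΔL = −10·log₁₀(r₂/r₁).
ΔL = −10·log₁₀(0.5) = +3.01 dB.

+3 dB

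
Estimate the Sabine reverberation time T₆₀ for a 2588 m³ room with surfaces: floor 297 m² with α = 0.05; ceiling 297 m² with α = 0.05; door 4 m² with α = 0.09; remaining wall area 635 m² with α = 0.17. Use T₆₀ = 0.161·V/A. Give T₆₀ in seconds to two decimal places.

3.02 s

A = Σ Sᵢαᵢ = 297·0.05 + 297·0.05 + 4·0.09 + 635·0.17 = 138.01 m².
T₆₀ = 0.161·V/A = 0.161·2588/138.01 = 3.019 s.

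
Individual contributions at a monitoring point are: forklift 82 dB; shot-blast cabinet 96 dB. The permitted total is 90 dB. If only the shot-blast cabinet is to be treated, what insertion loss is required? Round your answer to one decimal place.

6.7 dB

The untreated sources together contribute 10^(82/10) = 1.585e+08, i.e. 82.00 dB.
The limit corresponds to 10^(90/10) = 1.000e+09; subtracting the fixed part leaves 8.415e+08 for the shot-blast cabinet, i.e. 89.25 dB.
So the shot-blast cabinet must be reduced from 96 to 89.25 dB: IL = 6.75 dB.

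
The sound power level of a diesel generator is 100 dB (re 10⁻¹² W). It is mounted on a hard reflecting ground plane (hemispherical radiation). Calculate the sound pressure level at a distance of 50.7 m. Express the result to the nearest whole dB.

The power spreads over a hemisphere of area 2π·r², so L_p = L_w − 10·log₁₀(2π·r²).
2π·r² = 1.615e+04 m², 10·log₁₀ of that is 42.082 dB.
L_p = 100 − 42.082 = 57.92 dB.

58 dB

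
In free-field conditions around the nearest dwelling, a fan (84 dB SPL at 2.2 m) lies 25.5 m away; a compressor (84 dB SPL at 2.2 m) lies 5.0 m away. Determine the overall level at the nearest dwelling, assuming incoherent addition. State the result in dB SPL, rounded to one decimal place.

77.0 dB SPL

Apply inverse-square spreading to bring every level to the receiver, then sum 10^(L/10).
fan: 84 − 20·log₁₀(25.5/2.2) = 84 − 21.28 = 62.72 dB SPL.
compressor: 84 − 20·log₁₀(5.0/2.2) = 84 − 7.13 = 76.87 dB SPL.
Σ 10^(L/10) = 5.050e+07 → L_total = 10·log₁₀(5.050e+07) = 77.03 dB SPL.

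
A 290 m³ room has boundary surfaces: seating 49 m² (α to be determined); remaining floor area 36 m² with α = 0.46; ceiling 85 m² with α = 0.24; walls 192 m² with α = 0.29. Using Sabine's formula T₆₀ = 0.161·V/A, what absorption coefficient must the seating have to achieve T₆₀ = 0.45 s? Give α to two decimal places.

0.23

A = 0.161·V/T₆₀ = 0.161·290/0.45 = 103.76 m² sabins.
Absorption from the other surfaces = 36·0.46 + 85·0.24 + 192·0.29 = 92.64 m², so the seating must supply 11.12 m² over 49 m².
α = 11.12/49 = 0.227.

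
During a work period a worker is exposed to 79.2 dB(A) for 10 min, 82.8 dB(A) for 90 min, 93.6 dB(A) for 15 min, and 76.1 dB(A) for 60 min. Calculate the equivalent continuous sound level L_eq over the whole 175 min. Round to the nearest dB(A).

85 dB(A)

The energy average is taken in the linear domain: L_eq = 10·log₁₀[(Σ tᵢ·10^(Lᵢ/10))/T], T = 175 min.
Σ tᵢ·10^(Lᵢ/10) = 10·10^(79.2/10) + 90·10^(82.8/10) + 15·10^(93.6/10) + 60·10^(76.1/10) = 5.479e+10.
L_eq = 10·log₁₀(5.479e+10/175) = 84.96 dB(A).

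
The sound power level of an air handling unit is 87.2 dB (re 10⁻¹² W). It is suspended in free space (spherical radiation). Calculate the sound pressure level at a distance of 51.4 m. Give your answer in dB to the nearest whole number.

L_p = L_w − 10·log₁₀(4π·r²) with r = 51.4 m.
4π·r² = 3.32e+04 m², 10·log₁₀ of that is 45.211 dB.
L_p = 87.2 − 45.211 = 41.99 dB.

42 dB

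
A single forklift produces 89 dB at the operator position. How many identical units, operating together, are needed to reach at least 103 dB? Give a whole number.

Need L₁ + 10·log₁₀ N ≥ 103, i.e. log₁₀ N ≥ 1.40.
N ≥ 10^(14.0/10) = 25.119, so N = 26.

26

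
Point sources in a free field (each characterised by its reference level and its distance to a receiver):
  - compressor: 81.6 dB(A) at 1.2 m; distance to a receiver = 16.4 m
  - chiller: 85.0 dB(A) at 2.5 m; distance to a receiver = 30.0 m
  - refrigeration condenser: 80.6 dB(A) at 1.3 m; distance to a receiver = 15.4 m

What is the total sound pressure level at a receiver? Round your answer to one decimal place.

Propagate each source to the receiver with L = L_ref − 20·log₁₀(r/r_ref), then add intensities.
compressor: 81.6 − 20·log₁₀(16.4/1.2) = 81.6 − 22.71 = 58.89 dB(A).
chiller: 85.0 − 20·log₁₀(30.0/2.5) = 85.0 − 21.58 = 63.42 dB(A).
refrigeration condenser: 80.6 − 20·log₁₀(15.4/1.3) = 80.6 − 21.47 = 59.13 dB(A).
Σ 10^(L/10) = 3.788e+06 → L_total = 10·log₁₀(3.788e+06) = 65.78 dB(A).

65.8 dB(A)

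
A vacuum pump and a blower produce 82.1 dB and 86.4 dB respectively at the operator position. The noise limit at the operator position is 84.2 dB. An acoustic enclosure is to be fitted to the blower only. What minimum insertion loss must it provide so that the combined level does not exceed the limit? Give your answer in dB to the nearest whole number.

Everything except the blower sums to 10^(82.1/10) = 1.622e+08 in linear terms, 82.10 dB.
The limit corresponds to 10^(84.2/10) = 2.630e+08; subtracting the fixed part leaves 1.008e+08 for the blower, i.e. 80.04 dB.
Required insertion loss = 86.4 − 80.04 = 6.36 dB.

6 dB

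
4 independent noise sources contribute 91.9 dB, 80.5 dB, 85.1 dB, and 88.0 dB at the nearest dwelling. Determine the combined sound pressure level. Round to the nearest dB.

94 dB

For uncorrelated sources the intensities add, so convert each level to linear form, sum, and take 10·log₁₀ of the total.
Σ 10^(L/10) = 10^(91.9/10) + 10^(80.5/10) + 10^(85.1/10) + 10^(88.0/10) = 2.616e+09.
L_total = 10·log₁₀(2.616e+09) = 94.18 dB.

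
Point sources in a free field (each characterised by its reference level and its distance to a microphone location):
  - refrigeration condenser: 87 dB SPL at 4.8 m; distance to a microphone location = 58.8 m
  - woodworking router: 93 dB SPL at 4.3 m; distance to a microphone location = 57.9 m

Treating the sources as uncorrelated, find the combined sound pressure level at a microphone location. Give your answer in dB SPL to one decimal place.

Apply inverse-square spreading to bring every level to the receiver, then sum 10^(L/10).
refrigeration condenser: 87 − 20·log₁₀(58.8/4.8) = 87 − 21.76 = 65.24 dB SPL.
woodworking router: 93 − 20·log₁₀(57.9/4.3) = 93 − 22.58 = 70.42 dB SPL.
Σ 10^(L/10) = 1.434e+07 → L_total = 10·log₁₀(1.434e+07) = 71.57 dB SPL.

71.6 dB SPL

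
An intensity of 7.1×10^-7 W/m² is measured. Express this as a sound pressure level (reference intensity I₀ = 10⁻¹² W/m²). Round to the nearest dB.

59 dB

L = 10·log₁₀(I/I₀) = 10·log₁₀(7.1×10^-7/10⁻¹²) = 10·log₁₀(7.1×10^5).
L = 10·(0.8513 + 5) = 58.51 dB.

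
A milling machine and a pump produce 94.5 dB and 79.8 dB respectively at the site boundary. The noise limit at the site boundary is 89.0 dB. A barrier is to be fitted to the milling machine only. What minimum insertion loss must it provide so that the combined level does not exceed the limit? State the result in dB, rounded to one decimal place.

Fixed contribution from the other source: Σ 10^(L/10) = 10^(79.8/10) = 9.550e+07 (79.80 dB).
The limit corresponds to 10^(89.0/10) = 7.943e+08; subtracting the fixed part leaves 6.988e+08 for the milling machine, i.e. 88.44 dB.
So the milling machine must be reduced from 94.5 to 88.44 dB: IL = 6.06 dB.

6.1 dB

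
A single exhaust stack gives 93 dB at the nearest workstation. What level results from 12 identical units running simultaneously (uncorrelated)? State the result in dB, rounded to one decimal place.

103.8 dB

L_total = L₁ + 10·log₁₀ N for N identical incoherent sources.
L_total = 93 + 10·log₁₀(12) = 93 + 10.792 = 103.79 dB.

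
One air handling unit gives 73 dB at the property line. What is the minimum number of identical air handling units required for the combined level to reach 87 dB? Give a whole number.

The shortfall is 87 − 73 = 14.0 dB, and N units add 10·log₁₀ N, so need 10·log₁₀ N ≥ 14.0.
N ≥ 10^(14.0/10) = 25.119, so N = 26.

26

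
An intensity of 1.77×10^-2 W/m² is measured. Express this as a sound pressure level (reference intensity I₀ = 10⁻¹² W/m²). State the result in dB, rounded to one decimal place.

102.5 dB

Dividing by I₀ shifts the exponent by 12: I/I₀ = 1.77×10^10.
L = 10·(0.2480 + 10) = 102.48 dB.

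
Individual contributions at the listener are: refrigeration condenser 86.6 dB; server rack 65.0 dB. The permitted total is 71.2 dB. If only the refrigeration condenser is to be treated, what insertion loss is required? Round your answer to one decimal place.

Everything except the refrigeration condenser sums to 10^(65.0/10) = 3.162e+06 in linear terms, 65.00 dB.
To meet 71.2 dB overall, the treated refrigeration condenser may contribute at most 10^(71.2/10) − 3.162e+06 = 1.002e+07, i.e. 70.01 dB.
Required insertion loss = 86.6 − 70.01 = 16.59 dB.

16.6 dB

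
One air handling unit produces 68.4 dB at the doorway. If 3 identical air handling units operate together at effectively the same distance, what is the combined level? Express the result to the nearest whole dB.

N identical incoherent sources raise the level by 10·log₁₀ N.
L_total = 68.4 + 10·log₁₀(3) = 68.4 + 4.771 = 73.17 dB.

73 dB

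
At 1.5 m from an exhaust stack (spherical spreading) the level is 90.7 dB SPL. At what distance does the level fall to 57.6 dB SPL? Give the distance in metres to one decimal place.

The 33.1 dB drop corresponds to a distance ratio of 10^(33.1/20) for a point source.
r₂ = 1.5·10^((90.7−57.6)/20) = 1.5·10^(33.1/20) = 67.78 m.

67.8 m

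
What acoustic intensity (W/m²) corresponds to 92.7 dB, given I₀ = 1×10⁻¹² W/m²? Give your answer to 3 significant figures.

0.00186 W/m²

I = I₀·10^(L/10) = 10⁻¹² × 10^(92.7/10) = 10^(-2.730).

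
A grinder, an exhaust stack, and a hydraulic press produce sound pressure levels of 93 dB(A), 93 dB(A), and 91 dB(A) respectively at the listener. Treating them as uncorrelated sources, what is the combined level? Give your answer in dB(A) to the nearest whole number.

For uncorrelated sources the intensities add, so convert each level to linear form, sum, and take 10·log₁₀ of the total.
Σ 10^(L/10) = 10^(93/10) + 10^(93/10) + 10^(91/10) = 5.249e+09.
L_total = 10·log₁₀(5.249e+09) = 97.20 dB(A).

97 dB(A)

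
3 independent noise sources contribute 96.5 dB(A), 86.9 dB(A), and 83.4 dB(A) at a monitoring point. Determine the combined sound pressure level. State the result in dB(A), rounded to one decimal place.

For uncorrelated sources the intensities add, so convert each level to linear form, sum, and take 10·log₁₀ of the total.
Σ 10^(L/10) = 10^(96.5/10) + 10^(86.9/10) + 10^(83.4/10) = 5.175e+09.
L_total = 10·log₁₀(5.175e+09) = 97.14 dB(A).

97.1 dB(A)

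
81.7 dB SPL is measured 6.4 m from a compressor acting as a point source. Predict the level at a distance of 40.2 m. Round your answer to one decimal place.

65.7 dB SPL

Point-source attenuation: ΔL = 20·log₁₀(r₂/r₁) = 20·log₁₀(40.2/6.4) = 15.961 dB.
L₂ = 81.7 − 20·log₁₀(40.2/6.4) = 81.7 − 15.961 = 65.74 dB SPL.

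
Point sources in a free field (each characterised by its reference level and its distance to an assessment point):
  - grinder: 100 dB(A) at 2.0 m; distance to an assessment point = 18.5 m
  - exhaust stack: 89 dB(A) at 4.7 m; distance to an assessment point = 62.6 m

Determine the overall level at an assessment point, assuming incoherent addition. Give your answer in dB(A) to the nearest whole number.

Apply inverse-square spreading to bring every level to the receiver, then sum 10^(L/10).
grinder: 100 − 20·log₁₀(18.5/2.0) = 100 − 19.32 = 80.68 dB(A).
exhaust stack: 89 − 20·log₁₀(62.6/4.7) = 89 − 22.49 = 66.51 dB(A).
Σ 10^(L/10) = 1.214e+08 → L_total = 10·log₁₀(1.214e+08) = 80.84 dB(A).

81 dB(A)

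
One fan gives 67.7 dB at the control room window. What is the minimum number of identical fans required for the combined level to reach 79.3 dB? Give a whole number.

15

The shortfall is 79.3 − 67.7 = 11.6 dB, and N units add 10·log₁₀ N, so need 10·log₁₀ N ≥ 11.6.
N ≥ 10^(11.6/10) = 14.454, so N = 15.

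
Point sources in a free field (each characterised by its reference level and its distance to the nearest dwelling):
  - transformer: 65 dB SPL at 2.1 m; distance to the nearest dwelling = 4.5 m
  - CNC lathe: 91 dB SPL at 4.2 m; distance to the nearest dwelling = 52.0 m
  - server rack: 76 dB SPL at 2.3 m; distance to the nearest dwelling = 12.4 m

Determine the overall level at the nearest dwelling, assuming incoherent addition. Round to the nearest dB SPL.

70 dB SPL

First find each source's level at the receiver (point-source: −20·log₁₀(r/r_ref)), then combine on an intensity basis.
transformer: 65 − 20·log₁₀(4.5/2.1) = 65 − 6.62 = 58.38 dB SPL.
CNC lathe: 91 − 20·log₁₀(52.0/4.2) = 91 − 21.86 = 69.14 dB SPL.
server rack: 76 − 20·log₁₀(12.4/2.3) = 76 − 14.63 = 61.37 dB SPL.
Σ 10^(L/10) = 1.027e+07 → L_total = 10·log₁₀(1.027e+07) = 70.12 dB SPL.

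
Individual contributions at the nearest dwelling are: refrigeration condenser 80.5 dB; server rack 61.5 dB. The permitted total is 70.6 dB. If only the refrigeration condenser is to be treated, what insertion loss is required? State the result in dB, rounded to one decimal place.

10.5 dB

Everything except the refrigeration condenser sums to 10^(61.5/10) = 1.413e+06 in linear terms, 61.50 dB.
To meet 70.6 dB overall, the treated refrigeration condenser may contribute at most 10^(70.6/10) − 1.413e+06 = 1.007e+07, i.e. 70.03 dB.
Required insertion loss = 80.5 − 70.03 = 10.47 dB.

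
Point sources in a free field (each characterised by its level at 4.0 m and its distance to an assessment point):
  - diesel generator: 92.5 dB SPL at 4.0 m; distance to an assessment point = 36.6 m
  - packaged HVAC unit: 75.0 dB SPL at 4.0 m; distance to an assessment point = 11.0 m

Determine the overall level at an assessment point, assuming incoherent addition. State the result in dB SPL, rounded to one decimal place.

74.1 dB SPL

Apply inverse-square spreading to bring every level to the receiver, then sum 10^(L/10).
diesel generator: 92.5 − 20·log₁₀(36.6/4.0) = 92.5 − 19.23 = 73.27 dB SPL.
packaged HVAC unit: 75.0 − 20·log₁₀(11.0/4.0) = 75.0 − 8.79 = 66.21 dB SPL.
Σ 10^(L/10) = 2.542e+07 → L_total = 10·log₁₀(2.542e+07) = 74.05 dB SPL.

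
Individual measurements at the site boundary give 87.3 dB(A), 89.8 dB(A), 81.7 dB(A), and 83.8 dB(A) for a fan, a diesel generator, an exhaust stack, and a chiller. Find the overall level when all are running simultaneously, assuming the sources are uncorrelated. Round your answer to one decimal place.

Incoherent sources combine by intensity addition: L_total = 10·log₁₀(Σ 10^(L_i/10)).
Σ 10^(L/10) = 10^(87.3/10) + 10^(89.8/10) + 10^(81.7/10) + 10^(83.8/10) = 1.880e+09.
L_total = 10·log₁₀(1.880e+09) = 92.74 dB(A).

92.7 dB(A)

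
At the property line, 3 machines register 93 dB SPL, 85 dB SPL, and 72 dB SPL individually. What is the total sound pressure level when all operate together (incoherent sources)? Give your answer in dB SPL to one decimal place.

93.7 dB SPL

For uncorrelated sources the intensities add, so convert each level to linear form, sum, and take 10·log₁₀ of the total.
Σ 10^(L/10) = 10^(93/10) + 10^(85/10) + 10^(72/10) = 2.327e+09.
L_total = 10·log₁₀(2.327e+09) = 93.67 dB SPL.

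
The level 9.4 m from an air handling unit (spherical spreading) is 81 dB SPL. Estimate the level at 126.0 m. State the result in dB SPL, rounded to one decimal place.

For a point source, L₂ = L₁ − 20·log₁₀(r₂/r₁).
L₂ = 81 − 20·log₁₀(126.0/9.4) = 81 − 22.545 = 58.46 dB SPL.

58.5 dB SPL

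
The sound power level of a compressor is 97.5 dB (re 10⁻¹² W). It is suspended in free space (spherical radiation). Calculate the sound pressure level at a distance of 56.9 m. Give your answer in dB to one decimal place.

51.4 dB

Free-field spherical radiation: L_p = L_w − 10·log₁₀(4π·r²), r = 56.9 m.
4π·r² = 4.069e+04 m², 10·log₁₀ of that is 46.094 dB.
L_p = 97.5 − 46.094 = 51.41 dB.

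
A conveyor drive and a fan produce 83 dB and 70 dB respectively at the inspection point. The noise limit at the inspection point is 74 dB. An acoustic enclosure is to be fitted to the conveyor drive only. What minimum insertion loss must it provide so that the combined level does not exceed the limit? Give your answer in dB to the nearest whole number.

11 dB

The untreated sources together contribute 10^(70/10) = 1.000e+07, i.e. 70.00 dB.
To meet 74 dB overall, the treated conveyor drive may contribute at most 10^(74/10) − 1.000e+07 = 1.512e+07, i.e. 71.80 dB.
Required insertion loss = 83 − 71.80 = 11.20 dB.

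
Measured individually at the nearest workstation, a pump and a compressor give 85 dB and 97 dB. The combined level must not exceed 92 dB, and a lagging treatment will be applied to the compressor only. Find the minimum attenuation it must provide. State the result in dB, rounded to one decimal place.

6.0 dB

The untreated sources together contribute 10^(85/10) = 3.162e+08, i.e. 85.00 dB.
The limit corresponds to 10^(92/10) = 1.585e+09; subtracting the fixed part leaves 1.269e+09 for the compressor, i.e. 91.03 dB.
So the compressor must be reduced from 97 to 91.03 dB: IL = 5.97 dB.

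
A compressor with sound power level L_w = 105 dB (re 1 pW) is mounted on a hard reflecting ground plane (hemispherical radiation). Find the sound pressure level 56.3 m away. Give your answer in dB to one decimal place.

62.0 dB

The power spreads over a hemisphere of area 2π·r², so L_p = L_w − 10·log₁₀(2π·r²).
2π·r² = 1.992e+04 m², 10·log₁₀ of that is 42.992 dB.
L_p = 105 − 42.992 = 62.01 dB.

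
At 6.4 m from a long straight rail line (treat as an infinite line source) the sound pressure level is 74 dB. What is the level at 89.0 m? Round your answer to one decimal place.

For a line source, L₂ = L₁ − 10·log₁₀(r₂/r₁).
L₂ = 74 − 10·log₁₀(89.0/6.4) = 74 − 11.432 = 62.57 dB.

62.6 dB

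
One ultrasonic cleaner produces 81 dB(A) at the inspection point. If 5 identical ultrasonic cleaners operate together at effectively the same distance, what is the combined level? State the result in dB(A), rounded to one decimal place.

88.0 dB(A)

N identical incoherent sources raise the level by 10·log₁₀ N.
L_total = 81 + 10·log₁₀(5) = 81 + 6.990 = 87.99 dB(A).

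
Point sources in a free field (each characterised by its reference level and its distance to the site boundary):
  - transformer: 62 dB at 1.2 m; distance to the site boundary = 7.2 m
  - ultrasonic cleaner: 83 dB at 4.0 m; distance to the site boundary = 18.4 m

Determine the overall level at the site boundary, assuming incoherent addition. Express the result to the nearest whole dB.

Apply inverse-square spreading to bring every level to the receiver, then sum 10^(L/10).
transformer: 62 − 20·log₁₀(7.2/1.2) = 62 − 15.56 = 46.44 dB.
ultrasonic cleaner: 83 − 20·log₁₀(18.4/4.0) = 83 − 13.26 = 69.74 dB.
Σ 10^(L/10) = 9.473e+06 → L_total = 10·log₁₀(9.473e+06) = 69.77 dB.

70 dB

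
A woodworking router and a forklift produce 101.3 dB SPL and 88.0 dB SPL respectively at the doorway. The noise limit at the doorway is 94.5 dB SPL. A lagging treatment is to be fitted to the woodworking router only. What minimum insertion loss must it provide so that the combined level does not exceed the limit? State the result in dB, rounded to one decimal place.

Everything except the woodworking router sums to 10^(88.0/10) = 6.310e+08 in linear terms, 88.00 dB SPL.
To meet 94.5 dB SPL overall, the treated woodworking router may contribute at most 10^(94.5/10) − 6.310e+08 = 2.187e+09, i.e. 93.40 dB SPL.
Required insertion loss = 101.3 − 93.40 = 7.90 dB.

7.9 dB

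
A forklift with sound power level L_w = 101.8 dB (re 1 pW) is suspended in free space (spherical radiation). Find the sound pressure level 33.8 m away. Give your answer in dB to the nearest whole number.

The power spreads over a sphere of area 4π·r², so L_p = L_w − 10·log₁₀(4π·r²).
4π·r² = 1.436e+04 m², 10·log₁₀ of that is 41.570 dB.
L_p = 101.8 − 41.570 = 60.23 dB.

60 dB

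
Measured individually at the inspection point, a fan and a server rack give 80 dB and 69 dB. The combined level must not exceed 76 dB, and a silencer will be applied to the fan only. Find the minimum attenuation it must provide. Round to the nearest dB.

5 dB

Everything except the fan sums to 10^(69/10) = 7.943e+06 in linear terms, 69.00 dB.
To meet 76 dB overall, the treated fan may contribute at most 10^(76/10) − 7.943e+06 = 3.187e+07, i.e. 75.03 dB.
Required insertion loss = 80 − 75.03 = 4.97 dB.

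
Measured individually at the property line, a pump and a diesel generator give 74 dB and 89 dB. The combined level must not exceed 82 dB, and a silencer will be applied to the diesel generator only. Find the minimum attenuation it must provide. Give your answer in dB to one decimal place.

Fixed contribution from the other source: Σ 10^(L/10) = 10^(74/10) = 2.512e+07 (74.00 dB).
To meet 82 dB overall, the treated diesel generator may contribute at most 10^(82/10) − 2.512e+07 = 1.334e+08, i.e. 81.25 dB.
Required insertion loss = 89 − 81.25 = 7.75 dB.

7.7 dB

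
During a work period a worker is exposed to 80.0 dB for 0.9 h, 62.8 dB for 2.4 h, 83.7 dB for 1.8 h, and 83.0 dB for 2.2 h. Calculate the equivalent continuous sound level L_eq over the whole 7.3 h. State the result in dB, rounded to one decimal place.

81.2 dB

L_eq = 10·log₁₀[(1/T)·Σ tᵢ·10^(Lᵢ/10)] with T = 7.3 h.
Σ tᵢ·10^(Lᵢ/10) = 0.9·10^(80.0/10) + 2.4·10^(62.8/10) + 1.8·10^(83.7/10) + 2.2·10^(83.0/10) = 9.555e+08.
L_eq = 10·log₁₀(9.555e+08/7.3) = 81.17 dB.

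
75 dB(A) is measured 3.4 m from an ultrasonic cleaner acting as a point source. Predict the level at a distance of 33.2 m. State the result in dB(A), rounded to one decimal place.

Point-source attenuation: ΔL = 20·log₁₀(r₂/r₁) = 20·log₁₀(33.2/3.4) = 19.793 dB.
L₂ = 75 − 20·log₁₀(33.2/3.4) = 75 − 19.793 = 55.21 dB(A).

55.2 dB(A)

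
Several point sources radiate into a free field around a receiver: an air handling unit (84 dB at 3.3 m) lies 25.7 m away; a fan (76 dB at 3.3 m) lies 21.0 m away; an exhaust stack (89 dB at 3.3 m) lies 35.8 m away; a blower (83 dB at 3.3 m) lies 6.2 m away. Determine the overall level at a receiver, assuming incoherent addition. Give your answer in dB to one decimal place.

Propagate each source to the receiver with L = L_ref − 20·log₁₀(r/r_ref), then add intensities.
air handling unit: 84 − 20·log₁₀(25.7/3.3) = 84 − 17.83 = 66.17 dB.
fan: 76 − 20·log₁₀(21.0/3.3) = 76 − 16.07 = 59.93 dB.
exhaust stack: 89 − 20·log₁₀(35.8/3.3) = 89 − 20.71 = 68.29 dB.
blower: 83 − 20·log₁₀(6.2/3.3) = 83 − 5.48 = 77.52 dB.
Σ 10^(L/10) = 6.840e+07 → L_total = 10·log₁₀(6.840e+07) = 78.35 dB.

78.4 dB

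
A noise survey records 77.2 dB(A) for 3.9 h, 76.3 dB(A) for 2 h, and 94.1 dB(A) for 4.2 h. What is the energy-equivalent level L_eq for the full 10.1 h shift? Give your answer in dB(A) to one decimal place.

L_eq = 10·log₁₀[(1/T)·Σ tᵢ·10^(Lᵢ/10)] with T = 10.1 h.
Σ tᵢ·10^(Lᵢ/10) = 3.9·10^(77.2/10) + 2·10^(76.3/10) + 4.2·10^(94.1/10) = 1.109e+10.
L_eq = 10·log₁₀(1.109e+10/10.1) = 90.40 dB(A).

90.4 dB(A)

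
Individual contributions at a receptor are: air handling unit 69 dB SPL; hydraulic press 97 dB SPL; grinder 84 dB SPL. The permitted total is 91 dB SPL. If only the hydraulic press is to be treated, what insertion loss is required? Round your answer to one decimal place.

The untreated sources together contribute 10^(69/10) + 10^(84/10) = 2.591e+08, i.e. 84.14 dB SPL.
The limit corresponds to 10^(91/10) = 1.259e+09; subtracting the fixed part leaves 9.998e+08 for the hydraulic press, i.e. 90.00 dB SPL.
Required insertion loss = 97 − 90.00 = 7.00 dB.

7.0 dB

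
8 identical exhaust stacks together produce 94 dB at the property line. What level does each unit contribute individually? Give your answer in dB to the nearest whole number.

Dividing the total intensity by 8 lowers the level by 10·log₁₀ 8 = 9.031 dB: L₁ = 94 − 9.031.

85 dB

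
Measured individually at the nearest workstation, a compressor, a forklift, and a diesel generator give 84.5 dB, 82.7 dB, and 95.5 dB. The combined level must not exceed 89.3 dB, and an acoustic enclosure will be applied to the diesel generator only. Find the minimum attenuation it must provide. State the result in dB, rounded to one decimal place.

9.7 dB

Everything except the diesel generator sums to 10^(84.5/10) + 10^(82.7/10) = 4.680e+08 in linear terms, 86.70 dB.
The limit corresponds to 10^(89.3/10) = 8.511e+08; subtracting the fixed part leaves 3.831e+08 for the diesel generator, i.e. 85.83 dB.
So the diesel generator must be reduced from 95.5 to 85.83 dB: IL = 9.67 dB.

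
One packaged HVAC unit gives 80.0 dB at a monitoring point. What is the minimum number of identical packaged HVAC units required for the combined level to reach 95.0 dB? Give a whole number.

The shortfall is 95.0 − 80.0 = 15.0 dB, and N units add 10·log₁₀ N, so need 10·log₁₀ N ≥ 15.0.
N ≥ 10^(15.0/10) = 31.623, so N = 32.

32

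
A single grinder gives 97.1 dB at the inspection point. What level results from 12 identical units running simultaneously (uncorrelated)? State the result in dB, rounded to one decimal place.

With 12 equal, uncorrelated contributions the intensity is 12× that of one unit, giving a rise of 10·log₁₀ 12.
L_total = 97.1 + 10·log₁₀(12) = 97.1 + 10.792 = 107.89 dB.

107.9 dB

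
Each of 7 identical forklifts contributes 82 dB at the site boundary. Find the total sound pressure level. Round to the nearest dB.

90 dB

N identical incoherent sources raise the level by 10·log₁₀ N.
L_total = 82 + 10·log₁₀(7) = 82 + 8.451 = 90.45 dB.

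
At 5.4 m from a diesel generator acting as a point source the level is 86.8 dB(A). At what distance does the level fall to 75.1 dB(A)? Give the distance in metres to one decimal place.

The 11.7 dB drop corresponds to a distance ratio of 10^(11.7/20) for a point source.
r₂ = 5.4·10^((86.8−75.1)/20) = 5.4·10^(11.7/20) = 20.77 m.

20.8 m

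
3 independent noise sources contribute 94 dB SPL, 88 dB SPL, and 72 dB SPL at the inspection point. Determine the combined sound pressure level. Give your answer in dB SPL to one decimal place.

95.0 dB SPL

Incoherent sources combine by intensity addition: L_total = 10·log₁₀(Σ 10^(L_i/10)).
Σ 10^(L/10) = 10^(94/10) + 10^(88/10) + 10^(72/10) = 3.159e+09.
L_total = 10·log₁₀(3.159e+09) = 95.00 dB SPL.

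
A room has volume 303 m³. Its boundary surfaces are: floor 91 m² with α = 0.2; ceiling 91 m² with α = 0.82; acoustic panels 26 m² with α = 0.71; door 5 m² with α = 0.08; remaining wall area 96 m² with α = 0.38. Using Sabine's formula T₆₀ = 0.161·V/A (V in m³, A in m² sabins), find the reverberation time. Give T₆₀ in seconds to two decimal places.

Summing Sᵢαᵢ: 91·0.2 + 91·0.82 + 26·0.71 + 5·0.08 + 96·0.38 = 148.16 m².
T₆₀ = 0.161·V/A = 0.161·303/148.16 = 0.329 s.

0.33 s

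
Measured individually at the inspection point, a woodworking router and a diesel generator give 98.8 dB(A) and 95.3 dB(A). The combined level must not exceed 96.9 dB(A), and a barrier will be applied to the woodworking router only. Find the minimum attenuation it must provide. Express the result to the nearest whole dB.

7 dB

Fixed contribution from the other source: Σ 10^(L/10) = 10^(95.3/10) = 3.388e+09 (95.30 dB(A)).
The limit corresponds to 10^(96.9/10) = 4.898e+09; subtracting the fixed part leaves 1.509e+09 for the woodworking router, i.e. 91.79 dB(A).
Required insertion loss = 98.8 − 91.79 = 7.01 dB.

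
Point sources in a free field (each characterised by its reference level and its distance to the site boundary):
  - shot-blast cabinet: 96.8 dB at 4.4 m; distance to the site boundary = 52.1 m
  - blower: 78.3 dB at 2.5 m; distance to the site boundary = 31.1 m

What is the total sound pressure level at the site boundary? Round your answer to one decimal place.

75.4 dB

First find each source's level at the receiver (point-source: −20·log₁₀(r/r_ref)), then combine on an intensity basis.
shot-blast cabinet: 96.8 − 20·log₁₀(52.1/4.4) = 96.8 − 21.47 = 75.33 dB.
blower: 78.3 − 20·log₁₀(31.1/2.5) = 78.3 − 21.90 = 56.40 dB.
Σ 10^(L/10) = 3.457e+07 → L_total = 10·log₁₀(3.457e+07) = 75.39 dB.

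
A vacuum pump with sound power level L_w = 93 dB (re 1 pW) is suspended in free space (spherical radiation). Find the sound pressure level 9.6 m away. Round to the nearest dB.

The power spreads over a sphere of area 4π·r², so L_p = L_w − 10·log₁₀(4π·r²).
4π·r² = 1158 m², 10·log₁₀ of that is 30.638 dB.
L_p = 93 − 30.638 = 62.36 dB.

62 dB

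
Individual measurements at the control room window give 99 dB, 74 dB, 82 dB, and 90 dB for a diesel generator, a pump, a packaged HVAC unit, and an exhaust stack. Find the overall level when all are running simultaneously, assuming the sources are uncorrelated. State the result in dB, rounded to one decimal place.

For uncorrelated sources the intensities add, so convert each level to linear form, sum, and take 10·log₁₀ of the total.
Σ 10^(L/10) = 10^(99/10) + 10^(74/10) + 10^(82/10) + 10^(90/10) = 9.127e+09.
L_total = 10·log₁₀(9.127e+09) = 99.60 dB.

99.6 dB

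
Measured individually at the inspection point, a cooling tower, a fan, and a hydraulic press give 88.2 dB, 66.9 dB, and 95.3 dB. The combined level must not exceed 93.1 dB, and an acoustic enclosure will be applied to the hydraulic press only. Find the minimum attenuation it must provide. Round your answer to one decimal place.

Everything except the hydraulic press sums to 10^(88.2/10) + 10^(66.9/10) = 6.656e+08 in linear terms, 88.23 dB.
The limit corresponds to 10^(93.1/10) = 2.042e+09; subtracting the fixed part leaves 1.376e+09 for the hydraulic press, i.e. 91.39 dB.
Required insertion loss = 95.3 − 91.39 = 3.91 dB.

3.9 dB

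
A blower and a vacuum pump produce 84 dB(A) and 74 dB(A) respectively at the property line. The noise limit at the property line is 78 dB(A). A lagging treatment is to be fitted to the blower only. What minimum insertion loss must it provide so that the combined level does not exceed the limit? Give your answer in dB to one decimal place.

Fixed contribution from the other source: Σ 10^(L/10) = 10^(74/10) = 2.512e+07 (74.00 dB(A)).
The limit corresponds to 10^(78/10) = 6.310e+07; subtracting the fixed part leaves 3.798e+07 for the blower, i.e. 75.80 dB(A).
So the blower must be reduced from 84 to 75.80 dB(A): IL = 8.20 dB.

8.2 dB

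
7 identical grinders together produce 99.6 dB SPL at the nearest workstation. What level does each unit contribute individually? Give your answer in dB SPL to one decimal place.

7 equal contributions raise the level by 10·log₁₀ 7 = 8.451 dB, so each unit alone gives 99.6 − 8.451.

91.1 dB SPL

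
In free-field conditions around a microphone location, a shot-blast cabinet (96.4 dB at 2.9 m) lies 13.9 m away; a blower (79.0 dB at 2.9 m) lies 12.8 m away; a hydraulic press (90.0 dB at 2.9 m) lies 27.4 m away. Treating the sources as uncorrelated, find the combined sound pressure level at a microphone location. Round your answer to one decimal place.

First find each source's level at the receiver (point-source: −20·log₁₀(r/r_ref)), then combine on an intensity basis.
shot-blast cabinet: 96.4 − 20·log₁₀(13.9/2.9) = 96.4 − 13.61 = 82.79 dB.
blower: 79.0 − 20·log₁₀(12.8/2.9) = 79.0 − 12.90 = 66.10 dB.
hydraulic press: 90.0 − 20·log₁₀(27.4/2.9) = 90.0 − 19.51 = 70.49 dB.
Σ 10^(L/10) = 2.053e+08 → L_total = 10·log₁₀(2.053e+08) = 83.12 dB.

83.1 dB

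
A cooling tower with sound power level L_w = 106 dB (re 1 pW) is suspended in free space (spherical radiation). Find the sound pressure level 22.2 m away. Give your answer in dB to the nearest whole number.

Free-field spherical radiation: L_p = L_w − 10·log₁₀(4π·r²), r = 22.2 m.
4π·r² = 6193 m², 10·log₁₀ of that is 37.919 dB.
L_p = 106 − 37.919 = 68.08 dB.

68 dB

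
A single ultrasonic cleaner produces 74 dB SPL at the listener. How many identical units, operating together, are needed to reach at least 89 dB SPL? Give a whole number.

The shortfall is 89 − 74 = 15.0 dB, and N units add 10·log₁₀ N, so need 10·log₁₀ N ≥ 15.0.
N ≥ 10^(15.0/10) = 31.623, so N = 32.

32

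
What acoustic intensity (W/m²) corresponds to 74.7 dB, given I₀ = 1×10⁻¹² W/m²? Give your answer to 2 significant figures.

L = 10·log₁₀(I/I₀) ⇒ I = I₀·10^(L/10) = 10⁻¹² × 10^7.47.

3.0e-05 W/m²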